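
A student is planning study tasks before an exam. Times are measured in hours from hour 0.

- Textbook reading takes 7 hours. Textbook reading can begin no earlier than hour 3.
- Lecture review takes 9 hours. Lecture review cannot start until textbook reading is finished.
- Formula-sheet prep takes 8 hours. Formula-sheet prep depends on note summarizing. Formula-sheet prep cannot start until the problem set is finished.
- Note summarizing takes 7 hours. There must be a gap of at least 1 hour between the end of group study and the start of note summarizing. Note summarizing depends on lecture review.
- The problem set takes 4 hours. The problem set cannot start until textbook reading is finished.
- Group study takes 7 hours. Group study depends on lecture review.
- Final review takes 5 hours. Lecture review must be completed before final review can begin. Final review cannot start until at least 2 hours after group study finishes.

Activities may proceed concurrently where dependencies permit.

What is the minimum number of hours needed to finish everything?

Textbook reading waits on its own release at hour 3, so it starts at hour 3 and finishes at 3 + 7 = hour 10.
The problem set waits on textbook reading (finishes hour 10), so it starts at hour 10 and finishes at 10 + 4 = hour 14.
After textbook reading (finishes hour 10), lecture review can start at hour 10 and finishes at hour 19.
Group study cannot begin until lecture review (finishes hour 19). It runs from hour 19 to 19 + 7 = hour 26.
Final review cannot start until lecture review (finishes hour 19); group study (finishes hour 26, plus 2-hour gap → hour 28). The controlling bound is hour 28, so final review finishes at 28 + 5 = hour 33.
Note summarizing cannot start until group study (finishes hour 26, plus 1-hour gap → hour 27); lecture review (finishes hour 19). The controlling bound is hour 27, so note summarizing finishes at 27 + 7 = hour 34.
Formula-sheet prep has to wait for note summarizing (finishes hour 34); the problem set (finishes hour 14). The latest of these is hour 34, so formula-sheet prep runs hour 34 to 34 + 8 = hour 42.
All tasks are finished once the last one completes. Finish times: Textbook reading at 10, Lecture review at 19, The problem set at 14, Group study at 26, Note summarizing at 34, Formula-sheet prep at 42, Final review at 33. The latest is hour 42.

42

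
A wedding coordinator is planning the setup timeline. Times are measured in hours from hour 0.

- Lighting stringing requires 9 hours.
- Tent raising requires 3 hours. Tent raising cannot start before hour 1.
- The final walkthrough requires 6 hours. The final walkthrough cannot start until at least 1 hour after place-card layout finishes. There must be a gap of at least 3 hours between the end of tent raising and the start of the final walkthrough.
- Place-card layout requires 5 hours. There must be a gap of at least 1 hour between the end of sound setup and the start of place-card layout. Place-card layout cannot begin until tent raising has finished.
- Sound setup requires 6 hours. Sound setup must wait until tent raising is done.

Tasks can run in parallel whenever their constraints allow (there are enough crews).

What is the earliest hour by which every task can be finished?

Nothing blocks lighting stringing, so it runs from hour 0 to hour 9.
Tent raising waits on its own release at hour 1, so it starts at hour 1 and finishes at 1 + 3 = hour 4.
Sound setup cannot begin until tent raising (finishes hour 4). It runs from hour 4 to 4 + 6 = hour 10.
Place-card layout needs all of sound setup (finishes hour 10, plus 1-hour gap → hour 11); tent raising (finishes hour 4). That puts its earliest start at hour 11; it finishes at 11 + 5 = hour 16.
For the final walkthrough: place-card layout (finishes hour 16, plus 1-hour gap → hour 17); tent raising (finishes hour 4, plus 3-hour gap → hour 7). Taking the maximum gives a start of hour 17, and it finishes at 17 + 6 = hour 23.
All tasks are finished once the last one completes. Finish times: Tent raising at 4, Lighting stringing at 9, Sound setup at 10, Place-card layout at 16, The final walkthrough at 23. The latest is hour 23.

23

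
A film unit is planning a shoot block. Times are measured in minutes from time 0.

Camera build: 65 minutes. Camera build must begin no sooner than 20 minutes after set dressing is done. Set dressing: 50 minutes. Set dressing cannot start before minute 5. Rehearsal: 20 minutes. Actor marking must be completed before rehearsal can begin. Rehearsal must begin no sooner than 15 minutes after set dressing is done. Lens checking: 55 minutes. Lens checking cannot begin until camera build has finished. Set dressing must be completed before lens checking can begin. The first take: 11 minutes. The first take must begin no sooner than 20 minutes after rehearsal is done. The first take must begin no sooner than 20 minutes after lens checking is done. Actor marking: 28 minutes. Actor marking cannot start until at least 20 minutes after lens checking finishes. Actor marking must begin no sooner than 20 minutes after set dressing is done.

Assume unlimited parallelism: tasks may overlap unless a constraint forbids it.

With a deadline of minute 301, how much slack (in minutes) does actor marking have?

7

Set dressing cannot begin until its own release at minute 5. It runs from minute 5 to 5 + 50 = minute 55.
Camera build waits on set dressing (finishes minute 55, plus 20-minute gap → minute 75), so it starts at minute 75 and finishes at 75 + 65 = minute 140.
Lens checking has to wait for camera build (finishes minute 140); set dressing (finishes minute 55). The latest of these is minute 140, so lens checking runs minute 140 to 140 + 55 = minute 195.
Actor marking cannot start until lens checking (finishes minute 195, plus 20-minute gap → minute 215); set dressing (finishes minute 55, plus 20-minute gap → minute 75). The controlling bound is minute 215, so actor marking finishes at 215 + 28 = minute 243.

Working backward from the deadline:
Nothing follows the first take; the deadline of minute 301 is its only limit. It must start by 301 − 11 = minute 290.
Since the first take (must start by minute 290, minus 20-minute gap → minute 270) depends on it, rehearsal must finish by minute 270. Backing off its 20-minute duration gives a latest start of minute 250.
Actor marking must finish before rehearsal (must start by minute 250). With a 28-minute duration, actor marking must start by 250 − 28 = minute 222.
So actor marking can start as early as minute 215 and as late as minute 222, giving 222 − 215 = 7 minutes of slack.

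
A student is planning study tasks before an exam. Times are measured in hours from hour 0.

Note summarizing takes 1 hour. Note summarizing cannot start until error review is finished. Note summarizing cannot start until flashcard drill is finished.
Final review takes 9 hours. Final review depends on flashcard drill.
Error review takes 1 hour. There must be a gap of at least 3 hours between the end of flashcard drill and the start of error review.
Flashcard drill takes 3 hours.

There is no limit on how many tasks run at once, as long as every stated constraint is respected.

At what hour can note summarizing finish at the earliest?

8

Nothing blocks flashcard drill, so it runs from hour 0 to hour 3.
Error review waits on flashcard drill (finishes hour 3, plus 3-hour gap → hour 6), so it starts at hour 6 and finishes at 6 + 1 = hour 7.
For note summarizing: error review (finishes hour 7); flashcard drill (finishes hour 3). Taking the maximum gives a start of hour 7, and it finishes at 7 + 1 = hour 8.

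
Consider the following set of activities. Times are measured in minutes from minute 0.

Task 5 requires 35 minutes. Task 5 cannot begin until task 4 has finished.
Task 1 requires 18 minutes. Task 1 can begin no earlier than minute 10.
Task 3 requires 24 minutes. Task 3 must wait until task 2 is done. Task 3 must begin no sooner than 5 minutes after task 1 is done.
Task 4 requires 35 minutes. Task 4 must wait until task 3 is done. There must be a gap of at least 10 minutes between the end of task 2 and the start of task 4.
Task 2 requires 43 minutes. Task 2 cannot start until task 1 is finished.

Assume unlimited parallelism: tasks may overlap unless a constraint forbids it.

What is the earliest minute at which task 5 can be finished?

After its own release at minute 10, task 1 can start at minute 10 and finishes at minute 28.
Task 2 waits on task 1 (finishes minute 28), so it starts at minute 28 and finishes at 28 + 43 = minute 71.
Task 3 needs all of task 2 (finishes minute 71); task 1 (finishes minute 28, plus 5-minute gap → minute 33). That puts its earliest start at minute 71; it finishes at 71 + 24 = minute 95.
Task 4 cannot start until task 3 (finishes minute 95); task 2 (finishes minute 71, plus 10-minute gap → minute 81). The controlling bound is minute 95, so task 4 finishes at 95 + 35 = minute 130.
Task 5 waits on task 4 (finishes minute 130), so it starts at minute 130 and finishes at 130 + 35 = minute 165.

165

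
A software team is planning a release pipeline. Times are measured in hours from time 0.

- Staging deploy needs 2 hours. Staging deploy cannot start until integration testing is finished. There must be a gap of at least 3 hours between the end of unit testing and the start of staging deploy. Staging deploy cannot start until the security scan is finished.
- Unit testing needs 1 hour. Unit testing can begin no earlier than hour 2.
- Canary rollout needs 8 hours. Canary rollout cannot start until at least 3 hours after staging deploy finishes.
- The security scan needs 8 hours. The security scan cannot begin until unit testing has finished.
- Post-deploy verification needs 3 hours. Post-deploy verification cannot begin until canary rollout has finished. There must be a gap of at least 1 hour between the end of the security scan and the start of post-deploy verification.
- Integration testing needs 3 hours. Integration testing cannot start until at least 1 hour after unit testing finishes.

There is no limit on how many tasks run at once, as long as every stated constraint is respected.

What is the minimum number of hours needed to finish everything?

Unit testing cannot begin until its own release at hour 2. It runs from hour 2 to 2 + 1 = hour 3.
After unit testing (finishes hour 3), the security scan can start at hour 3 and finishes at hour 11.
After unit testing (finishes hour 3, plus 1-hour gap → hour 4), integration testing can start at hour 4 and finishes at hour 7.
Staging deploy cannot start until integration testing (finishes hour 7); unit testing (finishes hour 3, plus 3-hour gap → hour 6); the security scan (finishes hour 11). The controlling bound is hour 11, so staging deploy finishes at 11 + 2 = hour 13.
Canary rollout waits on staging deploy (finishes hour 13, plus 3-hour gap → hour 16), so it starts at hour 16 and finishes at 16 + 8 = hour 24.
For post-deploy verification: canary rollout (finishes hour 24); the security scan (finishes hour 11, plus 1-hour gap → hour 12). Taking the maximum gives a start of hour 24, and it finishes at 24 + 3 = hour 27.
All tasks are finished once the last one completes. Finish times: Unit testing at 3, Integration testing at 7, The security scan at 11, Staging deploy at 13, Canary rollout at 24, Post-deploy verification at 27. The latest is hour 27.

27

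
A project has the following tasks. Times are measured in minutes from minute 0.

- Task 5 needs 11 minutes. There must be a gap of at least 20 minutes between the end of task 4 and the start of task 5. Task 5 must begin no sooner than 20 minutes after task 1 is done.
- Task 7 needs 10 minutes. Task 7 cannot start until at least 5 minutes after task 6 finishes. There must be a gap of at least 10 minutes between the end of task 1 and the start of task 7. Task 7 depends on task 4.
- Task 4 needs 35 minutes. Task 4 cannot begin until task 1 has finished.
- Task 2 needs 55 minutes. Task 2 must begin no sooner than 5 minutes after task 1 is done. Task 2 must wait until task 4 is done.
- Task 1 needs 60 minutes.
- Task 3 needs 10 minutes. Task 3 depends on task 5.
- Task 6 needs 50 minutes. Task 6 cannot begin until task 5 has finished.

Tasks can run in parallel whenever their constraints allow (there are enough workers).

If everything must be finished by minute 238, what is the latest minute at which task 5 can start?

Nothing follows task 3; the deadline of minute 238 is its only limit. It must start by 238 − 10 = minute 228.
To finish by minute 238, task 7 (duration 10) must start no later than minute 228.
Task 6 must finish before task 7 (must start by minute 228, minus 5-minute gap → minute 223). With a 50-minute duration, task 6 must start by 223 − 50 = minute 173.
For task 5: task 3 (must start by minute 228); task 6 (must start by minute 173). The most restrictive is minute 173; with an 11-minute duration, task 5 must start by minute 162.

162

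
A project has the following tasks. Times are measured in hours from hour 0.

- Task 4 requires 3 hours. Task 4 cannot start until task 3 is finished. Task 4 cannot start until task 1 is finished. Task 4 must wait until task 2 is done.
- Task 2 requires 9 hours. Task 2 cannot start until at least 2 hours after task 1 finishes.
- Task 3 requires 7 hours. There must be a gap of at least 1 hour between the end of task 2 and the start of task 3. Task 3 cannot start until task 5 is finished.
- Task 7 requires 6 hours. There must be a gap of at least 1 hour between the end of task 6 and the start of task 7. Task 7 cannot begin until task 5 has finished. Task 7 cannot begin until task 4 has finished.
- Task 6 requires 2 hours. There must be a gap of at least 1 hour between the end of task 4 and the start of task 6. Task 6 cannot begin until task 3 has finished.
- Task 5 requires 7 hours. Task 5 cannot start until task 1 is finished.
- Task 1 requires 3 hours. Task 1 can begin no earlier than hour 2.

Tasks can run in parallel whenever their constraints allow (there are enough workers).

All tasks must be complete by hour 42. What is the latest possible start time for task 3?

22

Nothing follows task 7; the deadline of hour 42 is its only limit. It must start by 42 − 6 = hour 36.
Task 6 must finish before task 7 (must start by hour 36, minus 1-hour gap → hour 35). With a 2-hour duration, task 6 must start by 35 − 2 = hour 33.
Task 4 must finish in time for task 6 (must start by hour 33, minus 1-hour gap → hour 32); task 7 (must start by hour 36). The tightest is hour 32, so task 4 must start by 32 − 3 = hour 29.
For task 3: task 4 (must start by hour 29); task 6 (must start by hour 33). The most restrictive is hour 29; with a 7-hour duration, task 3 must start by hour 22.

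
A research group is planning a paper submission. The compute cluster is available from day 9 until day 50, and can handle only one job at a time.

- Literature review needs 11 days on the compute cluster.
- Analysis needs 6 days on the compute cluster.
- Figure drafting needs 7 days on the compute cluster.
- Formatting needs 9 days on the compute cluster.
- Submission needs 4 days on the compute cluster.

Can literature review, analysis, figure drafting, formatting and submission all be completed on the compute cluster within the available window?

The compute cluster window is 50 − 9 = 41 days.
Running back to back, the jobs need 11 + 6 + 7 + 9 + 4 = 37 days on the compute cluster.
Since 37 ≤ 41, they fit within the window.

Yes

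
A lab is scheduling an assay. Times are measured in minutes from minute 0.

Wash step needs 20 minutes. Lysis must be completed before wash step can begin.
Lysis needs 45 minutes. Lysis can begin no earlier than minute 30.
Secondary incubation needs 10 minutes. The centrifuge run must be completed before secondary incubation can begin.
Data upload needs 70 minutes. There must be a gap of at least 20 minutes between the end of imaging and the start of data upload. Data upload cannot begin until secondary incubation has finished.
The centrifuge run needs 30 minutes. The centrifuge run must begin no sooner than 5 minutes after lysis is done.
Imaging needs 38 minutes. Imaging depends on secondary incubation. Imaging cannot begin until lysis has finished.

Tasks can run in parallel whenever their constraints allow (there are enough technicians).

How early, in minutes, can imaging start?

After its own release at minute 30, lysis can start at minute 30 and finishes at minute 75.
The centrifuge run waits on lysis (finishes minute 75, plus 5-minute gap → minute 80), so it starts at minute 80 and finishes at 80 + 30 = minute 110.
After the centrifuge run (finishes minute 110), secondary incubation can start at minute 110 and finishes at minute 120.
Imaging waits on secondary incubation (finishes minute 120); lysis (finishes minute 75). The latest of these is minute 120, which is the earliest imaging can start.

120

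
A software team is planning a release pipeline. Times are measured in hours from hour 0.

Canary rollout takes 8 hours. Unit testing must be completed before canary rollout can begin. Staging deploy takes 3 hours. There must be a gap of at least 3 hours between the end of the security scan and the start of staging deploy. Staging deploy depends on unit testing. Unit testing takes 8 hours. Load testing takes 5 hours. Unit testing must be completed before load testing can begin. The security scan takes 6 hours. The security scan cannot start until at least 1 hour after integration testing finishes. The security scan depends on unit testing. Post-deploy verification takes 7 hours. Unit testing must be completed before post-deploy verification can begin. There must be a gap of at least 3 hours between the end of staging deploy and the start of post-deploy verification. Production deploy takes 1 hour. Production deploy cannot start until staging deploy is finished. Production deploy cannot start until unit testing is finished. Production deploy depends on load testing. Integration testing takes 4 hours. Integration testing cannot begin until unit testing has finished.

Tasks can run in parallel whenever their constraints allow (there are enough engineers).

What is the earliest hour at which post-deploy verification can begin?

Unit testing can start immediately at hour 0; it finishes at hour 8.
After unit testing (finishes hour 8), integration testing can start at hour 8 and finishes at hour 12.
The security scan needs all of integration testing (finishes hour 12, plus 1-hour gap → hour 13); unit testing (finishes hour 8). That puts its earliest start at hour 13; it finishes at 13 + 6 = hour 19.
Staging deploy needs all of the security scan (finishes hour 19, plus 3-hour gap → hour 22); unit testing (finishes hour 8). That puts its earliest start at hour 22; it finishes at 22 + 3 = hour 25.
Post-deploy verification waits on unit testing (finishes hour 8); staging deploy (finishes hour 25, plus 3-hour gap → hour 28). The latest of these is hour 28, which is the earliest post-deploy verification can start.

28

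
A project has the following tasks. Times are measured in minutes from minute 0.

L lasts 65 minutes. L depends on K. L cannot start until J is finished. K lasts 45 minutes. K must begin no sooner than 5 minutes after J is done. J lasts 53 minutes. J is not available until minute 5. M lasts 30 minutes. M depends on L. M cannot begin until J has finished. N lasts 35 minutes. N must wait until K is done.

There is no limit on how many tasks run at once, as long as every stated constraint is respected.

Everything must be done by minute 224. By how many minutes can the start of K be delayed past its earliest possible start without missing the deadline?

21

After its own release at minute 5, J can start at minute 5 and finishes at minute 58.
After J (finishes minute 58, plus 5-minute gap → minute 63), K can start at minute 63 and finishes at minute 108.

Working backward from the deadline:
M has no dependents, so it just needs to finish by minute 224. Starting by 224 − 30 = minute 194 achieves that.
L feeds into M (must start by minute 194); so L must finish by minute 194 and therefore start by minute 129.
N must finish by minute 224; it takes 35 minutes, so it must start by 224 − 35 = minute 189.
K feeds L (must start by minute 129); N (must start by minute 189). Taking the minimum, K must finish by minute 129 and start by 129 − 45 = minute 84.
So K can start as early as minute 63 and as late as minute 84, giving 84 − 63 = 21 minutes of slack.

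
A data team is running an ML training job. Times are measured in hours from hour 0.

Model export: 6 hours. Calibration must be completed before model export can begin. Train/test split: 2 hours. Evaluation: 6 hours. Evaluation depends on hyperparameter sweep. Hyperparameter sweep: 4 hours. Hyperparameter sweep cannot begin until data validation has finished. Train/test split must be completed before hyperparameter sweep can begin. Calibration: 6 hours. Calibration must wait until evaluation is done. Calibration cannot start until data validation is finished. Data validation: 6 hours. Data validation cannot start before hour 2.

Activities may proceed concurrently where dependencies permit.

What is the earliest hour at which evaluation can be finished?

18

Train/test split has no prerequisites, so it starts at hour 0 and finishes at hour 2.
Data validation cannot begin until its own release at hour 2. It runs from hour 2 to 2 + 6 = hour 8.
Hyperparameter sweep cannot start until data validation (finishes hour 8); train/test split (finishes hour 2). The controlling bound is hour 8, so hyperparameter sweep finishes at 8 + 4 = hour 12.
Evaluation cannot begin until hyperparameter sweep (finishes hour 12). It runs from hour 12 to 12 + 6 = hour 18.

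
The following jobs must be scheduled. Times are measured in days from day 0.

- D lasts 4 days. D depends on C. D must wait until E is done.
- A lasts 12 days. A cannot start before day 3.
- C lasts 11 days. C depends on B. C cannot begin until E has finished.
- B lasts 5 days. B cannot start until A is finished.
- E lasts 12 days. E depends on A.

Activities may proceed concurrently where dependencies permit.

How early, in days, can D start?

38

After its own release at day 3, A can start at day 3 and finishes at day 15.
E waits on A (finishes day 15), so it starts at day 15 and finishes at 15 + 12 = day 27.
After A (finishes day 15), B can start at day 15 and finishes at day 20.
For C: B (finishes day 20); E (finishes day 27). Taking the maximum gives a start of day 27, and it finishes at 27 + 11 = day 38.
D waits on C (finishes day 38); E (finishes day 27). The latest of these is day 38, which is the earliest D can start.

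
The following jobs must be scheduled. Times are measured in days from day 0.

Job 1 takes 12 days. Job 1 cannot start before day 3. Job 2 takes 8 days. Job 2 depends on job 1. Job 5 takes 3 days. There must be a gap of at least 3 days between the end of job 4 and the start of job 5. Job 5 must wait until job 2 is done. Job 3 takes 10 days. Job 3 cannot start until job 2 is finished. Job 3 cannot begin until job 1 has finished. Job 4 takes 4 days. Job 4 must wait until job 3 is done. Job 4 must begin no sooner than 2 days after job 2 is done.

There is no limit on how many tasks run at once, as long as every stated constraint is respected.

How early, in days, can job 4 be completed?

Job 1 cannot begin until its own release at day 3. It runs from day 3 to 3 + 12 = day 15.
Job 2 cannot begin until job 1 (finishes day 15). It runs from day 15 to 15 + 8 = day 23.
Job 3 has to wait for job 2 (finishes day 23); job 1 (finishes day 15). The latest of these is day 23, so job 3 runs day 23 to 23 + 10 = day 33.
Job 4 cannot start until job 3 (finishes day 33); job 2 (finishes day 23, plus 2-day gap → day 25). The controlling bound is day 33, so job 4 finishes at 33 + 4 = day 37.

37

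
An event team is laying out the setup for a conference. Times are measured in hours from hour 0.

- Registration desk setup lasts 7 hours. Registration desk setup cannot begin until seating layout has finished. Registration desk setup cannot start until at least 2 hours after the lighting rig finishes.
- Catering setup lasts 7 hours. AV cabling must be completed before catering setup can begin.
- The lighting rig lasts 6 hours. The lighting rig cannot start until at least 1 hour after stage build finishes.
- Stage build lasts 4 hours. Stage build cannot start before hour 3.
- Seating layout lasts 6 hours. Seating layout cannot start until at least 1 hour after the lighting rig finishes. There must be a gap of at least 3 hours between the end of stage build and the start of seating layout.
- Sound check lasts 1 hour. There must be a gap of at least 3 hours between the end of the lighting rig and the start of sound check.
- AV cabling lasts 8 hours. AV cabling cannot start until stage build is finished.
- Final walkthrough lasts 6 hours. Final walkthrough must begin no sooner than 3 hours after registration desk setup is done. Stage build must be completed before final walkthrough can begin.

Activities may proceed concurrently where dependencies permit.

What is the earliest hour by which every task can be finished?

37

Stage build waits on its own release at hour 3, so it starts at hour 3 and finishes at 3 + 4 = hour 7.
AV cabling cannot begin until stage build (finishes hour 7). It runs from hour 7 to 7 + 8 = hour 15.
Catering setup waits on AV cabling (finishes hour 15), so it starts at hour 15 and finishes at 15 + 7 = hour 22.
After stage build (finishes hour 7, plus 1-hour gap → hour 8), the lighting rig can start at hour 8 and finishes at hour 14.
After the lighting rig (finishes hour 14, plus 3-hour gap → hour 17), sound check can start at hour 17 and finishes at hour 18.
Seating layout has to wait for the lighting rig (finishes hour 14, plus 1-hour gap → hour 15); stage build (finishes hour 7, plus 3-hour gap → hour 10). The latest of these is hour 15, so seating layout runs hour 15 to 15 + 6 = hour 21.
Registration desk setup cannot start until seating layout (finishes hour 21); the lighting rig (finishes hour 14, plus 2-hour gap → hour 16). The controlling bound is hour 21, so registration desk setup finishes at 21 + 7 = hour 28.
For final walkthrough: registration desk setup (finishes hour 28, plus 3-hour gap → hour 31); stage build (finishes hour 7). Taking the maximum gives a start of hour 31, and it finishes at 31 + 6 = hour 37.
All tasks are finished once the last one completes. Finish times: Stage build at 7, The lighting rig at 14, AV cabling at 15, Seating layout at 21, Registration desk setup at 28, Catering setup at 22, Sound check at 18, Final walkthrough at 37. The latest is hour 37.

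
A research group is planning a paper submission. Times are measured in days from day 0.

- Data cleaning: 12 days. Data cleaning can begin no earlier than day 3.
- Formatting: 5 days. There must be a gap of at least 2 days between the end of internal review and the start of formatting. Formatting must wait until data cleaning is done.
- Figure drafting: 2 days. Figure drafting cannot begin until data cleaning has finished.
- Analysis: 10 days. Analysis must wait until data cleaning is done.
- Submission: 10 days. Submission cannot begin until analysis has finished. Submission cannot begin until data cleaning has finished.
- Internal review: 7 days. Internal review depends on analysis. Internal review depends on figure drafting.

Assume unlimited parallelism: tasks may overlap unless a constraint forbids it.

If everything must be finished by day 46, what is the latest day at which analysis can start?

Nothing follows formatting; the deadline of day 46 is its only limit. It must start by 46 − 5 = day 41.
Internal review has to be done before formatting (must start by day 41, minus 2-day gap → day 39). That means finishing by day 39, i.e. starting by 39 − 7 = day 32.
To finish by day 46, submission (duration 10) must start no later than day 36.
Analysis has several dependents: internal review (must start by day 32); submission (must start by day 36). The earliest of those limits is day 32, so analysis must start by 32 − 10 = day 22.

22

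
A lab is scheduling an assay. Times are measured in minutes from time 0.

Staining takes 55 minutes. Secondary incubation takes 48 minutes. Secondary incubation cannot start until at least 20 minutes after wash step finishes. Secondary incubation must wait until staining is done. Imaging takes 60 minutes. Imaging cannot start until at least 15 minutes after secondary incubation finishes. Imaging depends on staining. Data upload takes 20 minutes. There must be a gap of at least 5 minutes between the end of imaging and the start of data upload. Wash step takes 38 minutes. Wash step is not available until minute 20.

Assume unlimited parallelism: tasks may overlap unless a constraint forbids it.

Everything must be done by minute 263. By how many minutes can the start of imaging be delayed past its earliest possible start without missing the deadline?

37

Nothing blocks staining, so it runs from minute 0 to minute 55.
Wash step waits on its own release at minute 20, so it starts at minute 20 and finishes at 20 + 38 = minute 58.
For secondary incubation: wash step (finishes minute 58, plus 20-minute gap → minute 78); staining (finishes minute 55). Taking the maximum gives a start of minute 78, and it finishes at 78 + 48 = minute 126.
Imaging cannot start until secondary incubation (finishes minute 126, plus 15-minute gap → minute 141); staining (finishes minute 55). The controlling bound is minute 141, so imaging finishes at 141 + 60 = minute 201.

Working backward from the deadline:
Data upload has no dependents, so it just needs to finish by minute 263. Starting by 263 − 20 = minute 243 achieves that.
Imaging must finish before data upload (must start by minute 243, minus 5-minute gap → minute 238). With a 60-minute duration, imaging must start by 238 − 60 = minute 178.
So imaging can start as early as minute 141 and as late as minute 178, giving 178 − 141 = 37 minutes of slack.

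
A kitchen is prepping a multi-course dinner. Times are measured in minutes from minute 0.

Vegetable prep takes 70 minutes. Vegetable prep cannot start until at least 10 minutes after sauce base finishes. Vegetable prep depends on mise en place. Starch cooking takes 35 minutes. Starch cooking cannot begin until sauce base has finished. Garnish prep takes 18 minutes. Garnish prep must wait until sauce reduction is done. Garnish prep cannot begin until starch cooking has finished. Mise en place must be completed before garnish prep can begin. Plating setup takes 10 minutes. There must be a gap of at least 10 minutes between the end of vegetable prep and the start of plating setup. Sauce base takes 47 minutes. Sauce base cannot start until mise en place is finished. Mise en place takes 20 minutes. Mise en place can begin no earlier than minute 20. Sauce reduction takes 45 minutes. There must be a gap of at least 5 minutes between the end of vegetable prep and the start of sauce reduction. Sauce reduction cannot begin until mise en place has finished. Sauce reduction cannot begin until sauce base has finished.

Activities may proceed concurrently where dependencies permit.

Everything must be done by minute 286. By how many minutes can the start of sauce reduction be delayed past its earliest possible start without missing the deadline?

Mise en place waits on its own release at minute 20, so it starts at minute 20 and finishes at 20 + 20 = minute 40.
After mise en place (finishes minute 40), sauce base can start at minute 40 and finishes at minute 87.
Vegetable prep cannot start until sauce base (finishes minute 87, plus 10-minute gap → minute 97); mise en place (finishes minute 40). The controlling bound is minute 97, so vegetable prep finishes at 97 + 70 = minute 167.
For sauce reduction: vegetable prep (finishes minute 167, plus 5-minute gap → minute 172); mise en place (finishes minute 40); sauce base (finishes minute 87). Taking the maximum gives a start of minute 172, and it finishes at 172 + 45 = minute 217.

Working backward from the deadline:
To finish by minute 286, garnish prep (duration 18) must start no later than minute 268.
Sauce reduction feeds into garnish prep (must start by minute 268); so sauce reduction must finish by minute 268 and therefore start by minute 223.
So sauce reduction can start as early as minute 172 and as late as minute 223, giving 223 − 172 = 51 minutes of slack.

51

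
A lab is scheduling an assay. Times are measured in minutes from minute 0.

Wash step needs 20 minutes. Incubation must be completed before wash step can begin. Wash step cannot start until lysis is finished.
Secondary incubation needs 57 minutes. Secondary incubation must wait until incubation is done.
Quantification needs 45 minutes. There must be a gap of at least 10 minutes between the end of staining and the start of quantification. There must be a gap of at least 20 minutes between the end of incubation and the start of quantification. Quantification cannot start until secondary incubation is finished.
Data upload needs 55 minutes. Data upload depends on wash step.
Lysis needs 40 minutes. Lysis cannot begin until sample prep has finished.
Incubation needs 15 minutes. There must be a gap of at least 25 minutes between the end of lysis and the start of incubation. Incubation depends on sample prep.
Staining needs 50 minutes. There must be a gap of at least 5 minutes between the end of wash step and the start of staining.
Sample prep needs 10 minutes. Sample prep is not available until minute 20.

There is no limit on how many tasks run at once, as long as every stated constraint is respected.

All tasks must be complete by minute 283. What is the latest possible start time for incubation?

Quantification must finish by minute 283; it takes 45 minutes, so it must start by 283 − 45 = minute 238.
Staining feeds into quantification (must start by minute 238, minus 10-minute gap → minute 228); so staining must finish by minute 228 and therefore start by minute 178.
To finish by minute 283, data upload (duration 55) must start no later than minute 228.
Wash step feeds staining (must start by minute 178, minus 5-minute gap → minute 173); data upload (must start by minute 228). Taking the minimum, wash step must finish by minute 173 and start by 173 − 20 = minute 153.
Since quantification (must start by minute 238) depends on it, secondary incubation must finish by minute 238. Backing off its 57-minute duration gives a latest start of minute 181.
Incubation must finish in time for wash step (must start by minute 153); secondary incubation (must start by minute 181); quantification (must start by minute 238, minus 20-minute gap → minute 218). The tightest is minute 153, so incubation must start by 153 − 15 = minute 138.

138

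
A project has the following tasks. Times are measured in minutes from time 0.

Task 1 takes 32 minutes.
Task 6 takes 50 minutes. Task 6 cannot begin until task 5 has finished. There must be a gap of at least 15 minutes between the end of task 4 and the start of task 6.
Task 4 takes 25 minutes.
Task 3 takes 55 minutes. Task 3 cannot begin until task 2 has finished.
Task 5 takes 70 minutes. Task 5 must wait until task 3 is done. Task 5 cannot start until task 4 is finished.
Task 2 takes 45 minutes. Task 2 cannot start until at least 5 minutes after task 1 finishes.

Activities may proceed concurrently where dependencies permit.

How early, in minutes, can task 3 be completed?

Task 1 has no prerequisites, so it starts at minute 0 and finishes at minute 32.
Task 2 waits on task 1 (finishes minute 32, plus 5-minute gap → minute 37), so it starts at minute 37 and finishes at 37 + 45 = minute 82.
Task 3 waits on task 2 (finishes minute 82), so it starts at minute 82 and finishes at 82 + 55 = minute 137.

137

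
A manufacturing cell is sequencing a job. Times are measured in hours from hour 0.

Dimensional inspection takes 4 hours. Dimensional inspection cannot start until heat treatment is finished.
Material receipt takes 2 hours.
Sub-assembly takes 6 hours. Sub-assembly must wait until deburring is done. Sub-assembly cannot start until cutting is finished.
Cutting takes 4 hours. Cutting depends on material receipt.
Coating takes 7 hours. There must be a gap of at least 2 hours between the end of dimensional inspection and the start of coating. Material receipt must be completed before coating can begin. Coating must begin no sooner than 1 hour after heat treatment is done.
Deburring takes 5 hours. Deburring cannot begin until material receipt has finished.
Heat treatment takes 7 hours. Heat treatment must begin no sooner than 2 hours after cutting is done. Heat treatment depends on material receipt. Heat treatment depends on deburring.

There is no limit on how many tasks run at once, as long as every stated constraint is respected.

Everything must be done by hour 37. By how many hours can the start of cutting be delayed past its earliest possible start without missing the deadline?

9

Nothing blocks material receipt, so it runs from hour 0 to hour 2.
Cutting waits on material receipt (finishes hour 2), so it starts at hour 2 and finishes at 2 + 4 = hour 6.

Working backward from the deadline:
Nothing follows coating; the deadline of hour 37 is its only limit. It must start by 37 − 7 = hour 30.
Dimensional inspection feeds into coating (must start by hour 30, minus 2-hour gap → hour 28); so dimensional inspection must finish by hour 28 and therefore start by hour 24.
Heat treatment must finish in time for dimensional inspection (must start by hour 24); coating (must start by hour 30, minus 1-hour gap → hour 29). The tightest is hour 24, so heat treatment must start by 24 − 7 = hour 17.
Sub-assembly has no dependents, so it just needs to finish by hour 37. Starting by 37 − 6 = hour 31 achieves that.
Cutting has several dependents: heat treatment (must start by hour 17, minus 2-hour gap → hour 15); sub-assembly (must start by hour 31). The earliest of those limits is hour 15, so cutting must start by 15 − 4 = hour 11.
So cutting can start as early as hour 2 and as late as hour 11, giving 11 − 2 = 9 hours of slack.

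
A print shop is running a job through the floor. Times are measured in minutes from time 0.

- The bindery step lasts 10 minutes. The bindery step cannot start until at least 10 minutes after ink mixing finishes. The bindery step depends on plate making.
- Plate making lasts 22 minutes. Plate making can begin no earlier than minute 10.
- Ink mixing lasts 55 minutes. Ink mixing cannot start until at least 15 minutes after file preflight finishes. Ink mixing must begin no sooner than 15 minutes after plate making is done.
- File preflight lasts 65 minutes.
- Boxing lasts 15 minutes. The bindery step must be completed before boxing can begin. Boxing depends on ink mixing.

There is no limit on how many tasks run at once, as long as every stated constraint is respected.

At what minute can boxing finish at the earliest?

170

Plate making cannot begin until its own release at minute 10. It runs from minute 10 to 10 + 22 = minute 32.
File preflight has no prerequisites, so it starts at minute 0 and finishes at minute 65.
Ink mixing cannot start until file preflight (finishes minute 65, plus 15-minute gap → minute 80); plate making (finishes minute 32, plus 15-minute gap → minute 47). The controlling bound is minute 80, so ink mixing finishes at 80 + 55 = minute 135.
The bindery step needs all of ink mixing (finishes minute 135, plus 10-minute gap → minute 145); plate making (finishes minute 32). That puts its earliest start at minute 145; it finishes at 145 + 10 = minute 155.
Boxing has to wait for the bindery step (finishes minute 155); ink mixing (finishes minute 135). The latest of these is minute 155, so boxing runs minute 155 to 155 + 15 = minute 170.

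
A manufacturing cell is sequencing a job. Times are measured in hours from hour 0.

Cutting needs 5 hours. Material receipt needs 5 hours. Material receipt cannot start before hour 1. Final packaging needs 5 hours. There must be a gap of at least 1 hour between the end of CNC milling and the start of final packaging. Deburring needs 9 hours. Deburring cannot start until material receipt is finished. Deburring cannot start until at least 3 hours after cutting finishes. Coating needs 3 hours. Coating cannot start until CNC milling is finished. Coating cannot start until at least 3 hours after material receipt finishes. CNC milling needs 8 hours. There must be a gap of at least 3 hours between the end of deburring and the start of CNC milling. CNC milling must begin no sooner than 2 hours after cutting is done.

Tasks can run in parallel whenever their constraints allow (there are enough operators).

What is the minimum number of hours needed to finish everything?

34

Cutting can start immediately at hour 0; it finishes at hour 5.
After its own release at hour 1, material receipt can start at hour 1 and finishes at hour 6.
Deburring cannot start until material receipt (finishes hour 6); cutting (finishes hour 5, plus 3-hour gap → hour 8). The controlling bound is hour 8, so deburring finishes at 8 + 9 = hour 17.
CNC milling has to wait for deburring (finishes hour 17, plus 3-hour gap → hour 20); cutting (finishes hour 5, plus 2-hour gap → hour 7). The latest of these is hour 20, so CNC milling runs hour 20 to 20 + 8 = hour 28.
After CNC milling (finishes hour 28, plus 1-hour gap → hour 29), final packaging can start at hour 29 and finishes at hour 34.
For coating: CNC milling (finishes hour 28); material receipt (finishes hour 6, plus 3-hour gap → hour 9). Taking the maximum gives a start of hour 28, and it finishes at 28 + 3 = hour 31.
All tasks are finished once the last one completes. Finish times: Material receipt at 6, Cutting at 5, Deburring at 17, CNC milling at 28, Coating at 31, Final packaging at 34. The latest is hour 34.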